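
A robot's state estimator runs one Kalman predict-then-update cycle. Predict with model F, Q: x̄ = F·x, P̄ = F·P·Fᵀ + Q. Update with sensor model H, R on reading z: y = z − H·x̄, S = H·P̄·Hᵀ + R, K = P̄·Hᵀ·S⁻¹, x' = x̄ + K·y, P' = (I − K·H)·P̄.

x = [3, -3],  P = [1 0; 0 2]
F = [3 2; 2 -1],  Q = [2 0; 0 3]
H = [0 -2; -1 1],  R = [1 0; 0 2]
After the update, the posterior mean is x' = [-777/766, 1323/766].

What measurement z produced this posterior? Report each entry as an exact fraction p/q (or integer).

x̄ = F·x = [3, 9]
P̄ = F·P·Fᵀ + Q = [19 2; 2 9]
S = H·P̄·Hᵀ + R = [37 -14; -14 26]
K = P̄·Hᵀ·S⁻¹ = [-171/383 -685/766; -185/383 7/766]
x' − x̄ = [-3075/766, -5571/766] = K·y
y = (KᵀK)⁻¹·Kᵀ·(x' − x̄) = [15, -3]
z = y + H·x̄ = [15, -3] + [-18, 6] = [-3, 3]

z = [-3, 3]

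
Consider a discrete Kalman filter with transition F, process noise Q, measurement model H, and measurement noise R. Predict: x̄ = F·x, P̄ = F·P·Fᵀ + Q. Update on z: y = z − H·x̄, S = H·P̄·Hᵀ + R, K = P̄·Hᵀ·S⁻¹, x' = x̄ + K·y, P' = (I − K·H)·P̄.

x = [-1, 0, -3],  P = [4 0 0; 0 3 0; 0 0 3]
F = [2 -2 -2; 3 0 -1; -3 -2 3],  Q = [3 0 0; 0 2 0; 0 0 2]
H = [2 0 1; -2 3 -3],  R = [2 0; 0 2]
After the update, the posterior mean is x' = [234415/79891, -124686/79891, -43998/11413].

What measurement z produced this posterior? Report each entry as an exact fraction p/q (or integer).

z = [2, 1]

x̄ = F·x = [4, 0, -6]
P̄ = F·P·Fᵀ + Q = [43 30 -30; 30 41 -45; -30 -45 77]
S = H·P̄·Hᵀ + R = [131 -118; -118 1326]
K = P̄·Hᵀ·S⁻¹ = [42674/79891 9461/79891; 21627/79891 13854/79891; -969/11413 -2720/11413]
x' − x̄ = [-85149/79891, -124686/79891, 24480/11413] = K·y
y = (KᵀK)⁻¹·Kᵀ·(x' − x̄) = [0, -9]
z = y + H·x̄ = [0, -9] + [2, 10] = [2, 1]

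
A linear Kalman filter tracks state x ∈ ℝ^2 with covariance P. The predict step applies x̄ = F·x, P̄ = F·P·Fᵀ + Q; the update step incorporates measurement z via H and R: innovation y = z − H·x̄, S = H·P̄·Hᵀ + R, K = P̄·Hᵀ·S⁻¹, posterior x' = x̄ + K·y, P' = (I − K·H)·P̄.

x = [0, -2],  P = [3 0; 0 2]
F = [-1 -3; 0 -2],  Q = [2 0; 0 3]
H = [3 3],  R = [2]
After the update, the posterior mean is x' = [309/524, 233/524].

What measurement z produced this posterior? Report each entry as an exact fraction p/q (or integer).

x̄ = F·x = [6, 4]
P̄ = F·P·Fᵀ + Q = [23 12; 12 11]
S = H·P̄·Hᵀ + R = [524]
K = P̄·Hᵀ·S⁻¹ = [105/524; 69/524]
x' − x̄ = [-2835/524, -1863/524] = K·y
y = (KᵀK)⁻¹·Kᵀ·(x' − x̄) = [-27]
z = y + H·x̄ = [-27] + [30] = [3]

z = [3]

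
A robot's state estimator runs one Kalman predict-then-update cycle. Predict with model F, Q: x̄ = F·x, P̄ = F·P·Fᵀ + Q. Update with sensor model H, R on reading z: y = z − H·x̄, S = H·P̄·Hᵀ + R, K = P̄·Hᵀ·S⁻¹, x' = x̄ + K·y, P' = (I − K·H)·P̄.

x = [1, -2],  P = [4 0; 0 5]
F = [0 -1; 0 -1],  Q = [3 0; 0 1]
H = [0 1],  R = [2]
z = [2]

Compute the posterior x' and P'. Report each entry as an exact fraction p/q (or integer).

x̄ = F·x = [2, 2]
P̄ = F·P·Fᵀ + Q = [8 5; 5 6]
y = z − H·x̄ = [0]
S = H·P̄·Hᵀ + R = [8]
K = P̄·Hᵀ·S⁻¹ = [5/8; 3/4]
x' = x̄ + K·y = [2, 2]
P' = (I − K·H)·P̄ = [39/8 5/4; 5/4 3/2]

x' = [2, 2]
P' = [39/8 5/4; 5/4 3/2]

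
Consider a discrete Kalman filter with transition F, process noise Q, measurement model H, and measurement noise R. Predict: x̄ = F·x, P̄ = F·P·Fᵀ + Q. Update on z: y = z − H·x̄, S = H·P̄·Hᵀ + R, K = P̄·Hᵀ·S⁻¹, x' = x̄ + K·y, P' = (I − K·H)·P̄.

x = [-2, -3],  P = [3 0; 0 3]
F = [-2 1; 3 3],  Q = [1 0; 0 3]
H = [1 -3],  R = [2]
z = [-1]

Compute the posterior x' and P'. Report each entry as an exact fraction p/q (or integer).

x̄ = F·x = [1, -15]
P̄ = F·P·Fᵀ + Q = [16 -9; -9 57]
y = z − H·x̄ = [-47]
S = H·P̄·Hᵀ + R = [585]
K = P̄·Hᵀ·S⁻¹ = [43/585; -4/13]
x' = x̄ + K·y = [-1436/585, -7/13]
P' = (I − K·H)·P̄ = [7511/585 55/13; 55/13 21/13]

x' = [-1436/585, -7/13]
P' = [7511/585 55/13; 55/13 21/13]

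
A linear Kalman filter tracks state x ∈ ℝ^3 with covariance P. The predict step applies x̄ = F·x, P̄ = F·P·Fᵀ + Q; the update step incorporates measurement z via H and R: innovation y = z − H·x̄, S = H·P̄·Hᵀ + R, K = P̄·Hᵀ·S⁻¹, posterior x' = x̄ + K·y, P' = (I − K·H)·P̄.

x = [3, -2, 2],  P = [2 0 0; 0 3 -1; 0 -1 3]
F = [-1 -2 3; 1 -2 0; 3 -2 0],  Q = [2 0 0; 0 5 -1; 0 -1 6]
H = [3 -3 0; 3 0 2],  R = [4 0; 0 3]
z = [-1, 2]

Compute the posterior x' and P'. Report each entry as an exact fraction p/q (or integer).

x̄ = F·x = [7, 7, 13]
P̄ = F·P·Fᵀ + Q = [55 16 12; 16 19 17; 12 17 36]
y = z − H·x̄ = [-1, -45]
S = H·P̄·Hᵀ + R = [382 321; 321 786]
K = P̄·Hᵀ·S⁻¹ = [10431/65737 11547/65737; -11132/65737 34213/197211; -15486/65737 15357/65737]
x' = x̄ + K·y = [-69887/65737, -41904/65737, 179002/65737]
P' = (I − K·H)·P̄ = [212725/65737 198817/65737 -301767/65737; 198817/65737 640979/197211 -281119/65737; -301767/65737 -281119/65737 475686/65737]

x' = [-69887/65737, -41904/65737, 179002/65737]
P' = [212725/65737 198817/65737 -301767/65737; 198817/65737 640979/197211 -281119/65737; -301767/65737 -281119/65737 475686/65737]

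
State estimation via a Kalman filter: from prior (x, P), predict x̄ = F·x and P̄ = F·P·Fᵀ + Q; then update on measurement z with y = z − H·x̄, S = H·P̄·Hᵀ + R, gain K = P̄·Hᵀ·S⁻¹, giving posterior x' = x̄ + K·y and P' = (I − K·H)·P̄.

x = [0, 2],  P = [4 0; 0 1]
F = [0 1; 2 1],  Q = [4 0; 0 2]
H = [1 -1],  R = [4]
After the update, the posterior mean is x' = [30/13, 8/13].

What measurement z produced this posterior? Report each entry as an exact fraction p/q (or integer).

x̄ = F·x = [2, 2]
P̄ = F·P·Fᵀ + Q = [5 1; 1 19]
S = H·P̄·Hᵀ + R = [26]
K = P̄·Hᵀ·S⁻¹ = [2/13; -9/13]
x' − x̄ = [4/13, -18/13] = K·y
y = (KᵀK)⁻¹·Kᵀ·(x' − x̄) = [2]
z = y + H·x̄ = [2] + [0] = [2]

z = [2]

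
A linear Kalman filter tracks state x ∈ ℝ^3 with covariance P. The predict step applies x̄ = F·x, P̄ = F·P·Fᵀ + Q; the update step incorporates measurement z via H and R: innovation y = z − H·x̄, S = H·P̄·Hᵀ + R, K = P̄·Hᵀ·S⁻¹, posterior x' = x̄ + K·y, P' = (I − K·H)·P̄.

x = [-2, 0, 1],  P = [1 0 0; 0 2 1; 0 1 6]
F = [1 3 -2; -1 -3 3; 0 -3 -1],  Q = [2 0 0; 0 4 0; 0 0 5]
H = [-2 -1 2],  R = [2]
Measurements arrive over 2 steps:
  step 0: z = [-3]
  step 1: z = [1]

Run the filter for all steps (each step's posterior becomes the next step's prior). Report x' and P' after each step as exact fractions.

step 0: x' = [-756/221, 1069/221, -549/221], P' = [6269/221 -8552/221 1961/221; -8552/221 12958/221 -2064/221; 1961/221 -2064/221 1011/221]
step 1: x' = [229865/62659, -2431406/438613, 608390/438613], P' = [776395/62659 -1165696/62659 173449/62659; -1165696/62659 15090052/438613 -467242/438613; 173449/62659 -467242/438613 1132834/438613]

step 0: x̄ = F·x = [-4, 5, -1]
step 0: P̄ = F·P·Fᵀ + Q = [33 -40 -3; -40 59 -6; -3 -6 35]
step 0: y = z − H·x̄ = [-4]
step 0: S = H·P̄·Hᵀ + R = [221]
step 0: K = P̄·Hᵀ·S⁻¹ = [-32/221; 9/221; 82/221]
step 0: x' = x̄ + K·y = [-756/221, 1069/221, -549/221]
step 0: P' = (I − K·H)·P̄ = [6269/221 -8552/221 1961/221; -8552/221 12958/221 -2064/221; 1961/221 -2064/221 1011/221]
step 1: x̄ = F·x = [273/17, -4098/221, -2658/221]
step 1: P̄ = F·P·Fᵀ + Q = [7153/17 -7600/17 -7469/17; -7600/17 106948/221 102278/221; -7469/17 102278/221 106354/221]
step 1: y = z − H·x̄ = [8537/221]
step 1: S = H·P̄·Hᵀ + R = [877226/221]
step 1: K = P̄·Hᵀ·S⁻¹ = [-20098/62659; 147604/438613; 152312/438613]
step 1: x' = x̄ + K·y = [229865/62659, -2431406/438613, 608390/438613]
step 1: P' = (I − K·H)·P̄ = [776395/62659 -1165696/62659 173449/62659; -1165696/62659 15090052/438613 -467242/438613; 173449/62659 -467242/438613 1132834/438613]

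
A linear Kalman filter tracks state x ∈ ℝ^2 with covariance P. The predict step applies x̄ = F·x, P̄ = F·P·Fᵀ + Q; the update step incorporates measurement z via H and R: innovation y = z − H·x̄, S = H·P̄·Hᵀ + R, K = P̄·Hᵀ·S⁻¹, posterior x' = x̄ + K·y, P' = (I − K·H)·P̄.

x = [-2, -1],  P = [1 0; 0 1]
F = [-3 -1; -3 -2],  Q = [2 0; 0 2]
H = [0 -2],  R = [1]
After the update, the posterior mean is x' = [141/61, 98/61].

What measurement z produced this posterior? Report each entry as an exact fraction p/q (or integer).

x̄ = F·x = [7, 8]
P̄ = F·P·Fᵀ + Q = [12 11; 11 15]
S = H·P̄·Hᵀ + R = [61]
K = P̄·Hᵀ·S⁻¹ = [-22/61; -30/61]
x' − x̄ = [-286/61, -390/61] = K·y
y = (KᵀK)⁻¹·Kᵀ·(x' − x̄) = [13]
z = y + H·x̄ = [13] + [-16] = [-3]

z = [-3]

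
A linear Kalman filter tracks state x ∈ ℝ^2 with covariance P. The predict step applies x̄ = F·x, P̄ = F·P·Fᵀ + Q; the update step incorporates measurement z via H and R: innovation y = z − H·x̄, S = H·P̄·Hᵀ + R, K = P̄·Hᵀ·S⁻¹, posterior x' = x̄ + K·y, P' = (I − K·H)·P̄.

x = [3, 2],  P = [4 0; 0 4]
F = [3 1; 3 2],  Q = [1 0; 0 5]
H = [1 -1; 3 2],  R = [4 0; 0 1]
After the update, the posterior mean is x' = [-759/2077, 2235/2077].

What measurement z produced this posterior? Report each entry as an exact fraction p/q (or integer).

z = [-2, 1]

x̄ = F·x = [11, 13]
P̄ = F·P·Fᵀ + Q = [41 44; 44 57]
S = H·P̄·Hᵀ + R = [14 -35; -35 1126]
K = P̄·Hᵀ·S⁻¹ = [4007/14539 407/2077; -6028/14539 427/2077]
x' − x̄ = [-23606/2077, -24766/2077] = K·y
y = (KᵀK)⁻¹·Kᵀ·(x' − x̄) = [0, -58]
z = y + H·x̄ = [0, -58] + [-2, 59] = [-2, 1]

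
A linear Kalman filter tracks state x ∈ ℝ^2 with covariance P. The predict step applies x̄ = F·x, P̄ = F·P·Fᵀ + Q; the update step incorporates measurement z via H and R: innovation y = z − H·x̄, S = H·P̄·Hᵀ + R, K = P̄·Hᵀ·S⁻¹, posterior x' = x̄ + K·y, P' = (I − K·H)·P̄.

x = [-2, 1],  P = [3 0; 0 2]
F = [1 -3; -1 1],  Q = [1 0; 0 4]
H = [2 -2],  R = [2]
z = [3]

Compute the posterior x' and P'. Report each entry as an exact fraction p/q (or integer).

x' = [94/99, -5/11]
P' = [256/99 25/11; 25/11 27/11]

x̄ = F·x = [-5, 3]
P̄ = F·P·Fᵀ + Q = [22 -9; -9 9]
y = z − H·x̄ = [19]
S = H·P̄·Hᵀ + R = [198]
K = P̄·Hᵀ·S⁻¹ = [31/99; -2/11]
x' = x̄ + K·y = [94/99, -5/11]
P' = (I − K·H)·P̄ = [256/99 25/11; 25/11 27/11]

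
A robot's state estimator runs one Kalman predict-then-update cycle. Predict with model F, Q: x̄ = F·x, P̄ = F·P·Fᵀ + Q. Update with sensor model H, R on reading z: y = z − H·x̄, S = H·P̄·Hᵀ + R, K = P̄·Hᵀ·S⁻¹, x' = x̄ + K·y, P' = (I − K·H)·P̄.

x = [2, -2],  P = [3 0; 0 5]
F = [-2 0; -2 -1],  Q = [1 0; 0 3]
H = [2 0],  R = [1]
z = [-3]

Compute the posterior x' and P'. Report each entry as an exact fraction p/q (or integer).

x' = [-82/53, 14/53]
P' = [13/53 12/53; 12/53 484/53]

x̄ = F·x = [-4, -2]
P̄ = F·P·Fᵀ + Q = [13 12; 12 20]
y = z − H·x̄ = [5]
S = H·P̄·Hᵀ + R = [53]
K = P̄·Hᵀ·S⁻¹ = [26/53; 24/53]
x' = x̄ + K·y = [-82/53, 14/53]
P' = (I − K·H)·P̄ = [13/53 12/53; 12/53 484/53]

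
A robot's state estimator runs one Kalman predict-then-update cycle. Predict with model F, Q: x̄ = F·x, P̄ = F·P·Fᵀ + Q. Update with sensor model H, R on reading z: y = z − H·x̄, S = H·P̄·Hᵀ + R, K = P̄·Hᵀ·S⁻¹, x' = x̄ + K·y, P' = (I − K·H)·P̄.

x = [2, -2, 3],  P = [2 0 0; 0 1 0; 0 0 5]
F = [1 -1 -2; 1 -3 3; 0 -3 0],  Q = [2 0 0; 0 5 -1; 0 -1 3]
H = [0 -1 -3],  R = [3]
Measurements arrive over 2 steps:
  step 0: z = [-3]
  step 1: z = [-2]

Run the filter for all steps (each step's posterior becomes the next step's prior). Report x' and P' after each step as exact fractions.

step 0: x̄ = F·x = [-2, 17, 6]
step 0: P̄ = F·P·Fᵀ + Q = [25 -25 3; -25 61 8; 3 8 12]
step 0: y = z − H·x̄ = [32]
step 0: S = H·P̄·Hᵀ + R = [220]
step 0: K = P̄·Hᵀ·S⁻¹ = [4/55; -17/44; -1/5]
step 0: x' = x̄ + K·y = [18/55, 51/11, -2/5]
step 0: P' = (I − K·H)·P̄ = [1311/55 -207/11 31/5; -207/11 1239/44 -9; 31/5 -9 16/5]
step 1: x̄ = F·x = [-193/55, -813/55, -153/11]
step 1: P̄ = F·P·Fᵀ + Q = [9599/220 31589/220 3825/44; 31589/220 137099/220 17155/44; 3825/44 17155/44 11283/44]
step 1: y = z − H·x̄ = [-3218/55]
step 1: S = H·P̄·Hᵀ + R = [290036/55]
step 1: K = P̄·Hᵀ·S⁻¹ = [-22241/290036; -49303/145018; -63755/290036]
step 1: x' = x̄ + K·y = [141769/145018, 370522/72509, -151945/145018]
step 1: P' = (I − K·H)·P̄ = [1830471/145018 1770741/290036 -284003/145018; 1770741/290036 3959421/290036 -1221201/290036; -284003/145018 -1221201/290036 235411/145018]

step 0: x' = [18/55, 51/11, -2/5], P' = [1311/55 -207/11 31/5; -207/11 1239/44 -9; 31/5 -9 16/5]
step 1: x' = [141769/145018, 370522/72509, -151945/145018], P' = [1830471/145018 1770741/290036 -284003/145018; 1770741/290036 3959421/290036 -1221201/290036; -284003/145018 -1221201/290036 235411/145018]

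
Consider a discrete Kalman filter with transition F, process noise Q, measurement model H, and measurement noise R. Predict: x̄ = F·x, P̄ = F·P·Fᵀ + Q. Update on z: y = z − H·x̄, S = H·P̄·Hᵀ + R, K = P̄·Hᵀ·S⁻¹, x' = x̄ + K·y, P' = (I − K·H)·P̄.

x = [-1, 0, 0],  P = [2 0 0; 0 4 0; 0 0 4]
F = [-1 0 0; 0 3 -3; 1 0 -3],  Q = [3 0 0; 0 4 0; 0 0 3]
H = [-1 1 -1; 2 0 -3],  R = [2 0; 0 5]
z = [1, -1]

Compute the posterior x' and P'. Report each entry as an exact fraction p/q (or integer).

x̄ = F·x = [1, 0, -1]
P̄ = F·P·Fᵀ + Q = [5 0 -2; 0 76 36; -2 36 41]
y = z − H·x̄ = [1, -6]
S = H·P̄·Hᵀ + R = [48 3; 3 418]
K = P̄·Hᵀ·S⁻¹ = [-62/955 37/955; 17044/20055 -1768/6685; -291/6685 -2029/6685]
x' = x̄ + K·y = [671/955, 48868/20055, 5198/6685]
P' = (I − K·H)·P̄ = [3997/955 6476/955 2603/955; 6476/955 269588/20055 33168/6685; 2603/955 33168/6685 15529/6685]

x' = [671/955, 48868/20055, 5198/6685]
P' = [3997/955 6476/955 2603/955; 6476/955 269588/20055 33168/6685; 2603/955 33168/6685 15529/6685]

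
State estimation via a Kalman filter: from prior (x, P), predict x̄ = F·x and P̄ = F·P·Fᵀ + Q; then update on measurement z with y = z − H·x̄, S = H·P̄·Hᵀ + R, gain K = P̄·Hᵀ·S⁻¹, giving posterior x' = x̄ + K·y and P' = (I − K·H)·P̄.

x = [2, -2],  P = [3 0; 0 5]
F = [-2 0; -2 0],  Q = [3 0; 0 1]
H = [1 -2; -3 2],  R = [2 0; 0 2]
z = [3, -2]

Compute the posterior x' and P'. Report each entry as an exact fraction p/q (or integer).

x̄ = F·x = [-4, -4]
P̄ = F·P·Fᵀ + Q = [15 12; 12 13]
y = z − H·x̄ = [-1, -6]
S = H·P̄·Hᵀ + R = [21 -1; -1 45]
K = P̄·Hᵀ·S⁻¹ = [-213/472 -225/472; -40/59 -14/59]
x' = x̄ + K·y = [-325/472, -112/59]
P' = (I − K·H)·P̄ = [219/236 54/59; 54/59 67/59]

x' = [-325/472, -112/59]
P' = [219/236 54/59; 54/59 67/59]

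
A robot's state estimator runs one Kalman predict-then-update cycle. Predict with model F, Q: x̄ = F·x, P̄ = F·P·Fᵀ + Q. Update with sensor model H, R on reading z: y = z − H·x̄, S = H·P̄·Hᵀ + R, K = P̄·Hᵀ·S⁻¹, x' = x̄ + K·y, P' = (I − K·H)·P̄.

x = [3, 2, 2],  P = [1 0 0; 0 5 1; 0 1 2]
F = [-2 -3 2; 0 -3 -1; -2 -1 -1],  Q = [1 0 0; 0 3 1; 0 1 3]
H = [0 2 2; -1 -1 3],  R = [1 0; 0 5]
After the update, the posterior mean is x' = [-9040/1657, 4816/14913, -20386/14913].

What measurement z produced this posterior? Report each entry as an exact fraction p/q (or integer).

x̄ = F·x = [-8, -8, -10]
P̄ = F·P·Fᵀ + Q = [46 38 16; 38 56 22; 16 22 16]
S = H·P̄·Hᵀ + R = [465 -36; -36 99]
K = P̄·Hᵀ·S⁻¹ = [348/1657 -476/1657; 1604/4971 -2468/14913; 292/1657 2462/14913]
x' − x̄ = [4216/1657, 124120/14913, 128744/14913] = K·y
y = (KᵀK)⁻¹·Kᵀ·(x' − x̄) = [34, 16]
z = y + H·x̄ = [34, 16] + [-36, -14] = [-2, 2]

z = [-2, 2]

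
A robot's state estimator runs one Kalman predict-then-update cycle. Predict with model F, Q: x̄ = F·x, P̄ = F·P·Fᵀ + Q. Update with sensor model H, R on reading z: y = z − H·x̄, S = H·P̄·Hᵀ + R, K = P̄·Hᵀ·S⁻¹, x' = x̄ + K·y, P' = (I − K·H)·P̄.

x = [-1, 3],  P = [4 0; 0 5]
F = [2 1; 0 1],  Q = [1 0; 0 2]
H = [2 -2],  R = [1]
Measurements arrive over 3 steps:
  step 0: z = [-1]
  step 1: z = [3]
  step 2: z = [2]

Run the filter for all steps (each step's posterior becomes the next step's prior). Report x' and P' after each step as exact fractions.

step 0: x' = [179/77, 219/77], P' = [538/77 521/77; 521/77 523/77]
step 1: x' = [30799/9609, 5381/3203], P' = [47680/9609 14803/3203; 14803/3203 14507/3203]
step 2: x' = [925005/887797, -14781/887797], P' = [4138834/887797 3849687/887797; 3849687/887797 3780087/887797]

step 0: x̄ = F·x = [1, 3]
step 0: P̄ = F·P·Fᵀ + Q = [22 5; 5 7]
step 0: y = z − H·x̄ = [3]
step 0: S = H·P̄·Hᵀ + R = [77]
step 0: K = P̄·Hᵀ·S⁻¹ = [34/77; -4/77]
step 0: x' = x̄ + K·y = [179/77, 219/77]
step 0: P' = (I − K·H)·P̄ = [538/77 521/77; 521/77 523/77]
step 1: x̄ = F·x = [577/77, 219/77]
step 1: P̄ = F·P·Fᵀ + Q = [4836/77 1565/77; 1565/77 677/77]
step 1: y = z − H·x̄ = [-485/77]
step 1: S = H·P̄·Hᵀ + R = [9609/77]
step 1: K = P̄·Hᵀ·S⁻¹ = [6542/9609; 592/3203]
step 1: x' = x̄ + K·y = [30799/9609, 5381/3203]
step 1: P' = (I − K·H)·P̄ = [47680/9609 14803/3203; 14803/3203 14507/3203]
step 2: x̄ = F·x = [77741/9609, 5381/3203]
step 2: P̄ = F·P·Fᵀ + Q = [421486/9609 44113/3203; 44113/3203 20913/3203]
step 2: y = z − H·x̄ = [-103978/9609]
step 2: S = H·P̄·Hᵀ + R = [887797/9609]
step 2: K = P̄·Hᵀ·S⁻¹ = [578294/887797; 139200/887797]
step 2: x' = x̄ + K·y = [925005/887797, -14781/887797]
step 2: P' = (I − K·H)·P̄ = [4138834/887797 3849687/887797; 3849687/887797 3780087/887797]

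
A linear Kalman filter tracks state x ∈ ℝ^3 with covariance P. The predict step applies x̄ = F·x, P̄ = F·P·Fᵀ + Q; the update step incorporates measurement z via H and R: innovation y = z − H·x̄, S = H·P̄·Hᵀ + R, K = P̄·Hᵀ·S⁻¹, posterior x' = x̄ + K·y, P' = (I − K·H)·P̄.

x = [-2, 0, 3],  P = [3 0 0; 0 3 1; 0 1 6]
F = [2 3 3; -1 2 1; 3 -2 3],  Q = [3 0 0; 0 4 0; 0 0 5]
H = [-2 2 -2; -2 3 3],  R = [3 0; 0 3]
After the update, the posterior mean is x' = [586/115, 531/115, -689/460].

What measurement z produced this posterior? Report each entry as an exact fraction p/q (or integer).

z = [2, -1]

x̄ = F·x = [5, 5, 3]
P̄ = F·P·Fᵀ + Q = [114 39 57; 39 29 1; 57 1 86]
S = H·P̄·Hᵀ + R = [1055 -390; -390 360]
K = P̄·Hᵀ·S⁻¹ = [-398/1265 -661/3795; -18/1265 68/3795; -499/2530 197/1012]
x' − x̄ = [11/115, -44/115, -2069/460] = K·y
y = (KᵀK)⁻¹·Kᵀ·(x' − x̄) = [8, -15]
z = y + H·x̄ = [8, -15] + [-6, 14] = [2, -1]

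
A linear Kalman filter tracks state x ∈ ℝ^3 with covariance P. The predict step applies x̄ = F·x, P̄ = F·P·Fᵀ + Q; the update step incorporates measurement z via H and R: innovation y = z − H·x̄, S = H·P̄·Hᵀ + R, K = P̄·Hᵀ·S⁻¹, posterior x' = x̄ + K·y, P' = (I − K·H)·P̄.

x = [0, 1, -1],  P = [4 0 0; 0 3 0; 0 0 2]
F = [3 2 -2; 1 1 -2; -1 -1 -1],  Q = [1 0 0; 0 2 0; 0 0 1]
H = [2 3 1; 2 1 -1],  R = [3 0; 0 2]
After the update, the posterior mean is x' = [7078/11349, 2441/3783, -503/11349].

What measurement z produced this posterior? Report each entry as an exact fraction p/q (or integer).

x̄ = F·x = [4, 3, 0]
P̄ = F·P·Fᵀ + Q = [57 26 -14; 26 17 -3; -14 -3 10]
S = H·P̄·Hᵀ + R = [632 483; 483 423]
K = P̄·Hᵀ·S⁻¹ = [304/11349 11354/34047; 836/3783 -932/11349; 2794/11349 -12871/34047]
x' − x̄ = [-38318/11349, -8908/3783, -503/11349] = K·y
y = (KᵀK)⁻¹·Kᵀ·(x' − x̄) = [-14, -9]
z = y + H·x̄ = [-14, -9] + [17, 11] = [3, 2]

z = [3, 2]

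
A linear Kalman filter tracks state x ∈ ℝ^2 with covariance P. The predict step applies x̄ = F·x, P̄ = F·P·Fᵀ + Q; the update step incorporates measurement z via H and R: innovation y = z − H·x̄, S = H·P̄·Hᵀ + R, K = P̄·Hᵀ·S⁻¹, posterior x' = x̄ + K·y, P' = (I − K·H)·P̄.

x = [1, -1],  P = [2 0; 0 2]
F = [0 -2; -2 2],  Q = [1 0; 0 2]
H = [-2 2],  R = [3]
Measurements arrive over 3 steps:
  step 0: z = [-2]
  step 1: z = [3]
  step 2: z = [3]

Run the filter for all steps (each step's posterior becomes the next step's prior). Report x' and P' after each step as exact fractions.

step 0: x̄ = F·x = [2, -4]
step 0: P̄ = F·P·Fᵀ + Q = [9 -8; -8 18]
step 0: y = z − H·x̄ = [10]
step 0: S = H·P̄·Hᵀ + R = [175]
step 0: K = P̄·Hᵀ·S⁻¹ = [-34/175; 52/175]
step 0: x' = x̄ + K·y = [2/35, -36/35]
step 0: P' = (I − K·H)·P̄ = [419/175 368/175; 368/175 446/175]
step 1: x̄ = F·x = [72/35, -76/35]
step 1: P̄ = F·P·Fᵀ + Q = [1959/175 -312/175; -312/175 866/175]
step 1: y = z − H·x̄ = [401/35]
step 1: S = H·P̄·Hᵀ + R = [14321/175]
step 1: K = P̄·Hᵀ·S⁻¹ = [-4542/14321; 2356/14321]
step 1: x' = x̄ + K·y = [-22578/14321, -4104/14321]
step 1: P' = (I − K·H)·P̄ = [42429/14321 35616/14321; 35616/14321 39150/14321]
step 2: x̄ = F·x = [8208/14321, 36948/14321]
step 2: P̄ = F·P·Fᵀ + Q = [170921/14321 -14136/14321; -14136/14321 70030/14321]
step 2: y = z − H·x̄ = [-14517/14321]
step 2: S = H·P̄·Hᵀ + R = [1119855/14321]
step 2: K = P̄·Hᵀ·S⁻¹ = [-370114/1119855; 168332/1119855]
step 2: x' = x̄ + K·y = [339006/373285, 906192/373285]
step 2: P' = (I − K·H)·P̄ = [3800179/1119855 3245008/1119855; 3245008/1119855 3497506/1119855]

step 0: x' = [2/35, -36/35], P' = [419/175 368/175; 368/175 446/175]
step 1: x' = [-22578/14321, -4104/14321], P' = [42429/14321 35616/14321; 35616/14321 39150/14321]
step 2: x' = [339006/373285, 906192/373285], P' = [3800179/1119855 3245008/1119855; 3245008/1119855 3497506/1119855]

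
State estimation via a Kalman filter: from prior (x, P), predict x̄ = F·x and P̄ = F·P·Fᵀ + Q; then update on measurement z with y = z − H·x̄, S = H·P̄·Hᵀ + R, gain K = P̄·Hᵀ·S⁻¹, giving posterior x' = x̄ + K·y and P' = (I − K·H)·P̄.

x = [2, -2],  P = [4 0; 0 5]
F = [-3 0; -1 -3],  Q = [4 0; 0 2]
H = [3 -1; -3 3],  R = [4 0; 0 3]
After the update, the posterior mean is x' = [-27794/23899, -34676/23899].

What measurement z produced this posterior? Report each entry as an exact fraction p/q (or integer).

z = [-2, -1]

x̄ = F·x = [-6, 4]
P̄ = F·P·Fᵀ + Q = [40 12; 12 51]
S = H·P̄·Hᵀ + R = [343 -369; -369 606]
K = P̄·Hᵀ·S⁻¹ = [11484/23899 3680/23899; 11361/23899 11532/23899]
x' − x̄ = [115600/23899, -130272/23899] = K·y
y = (KᵀK)⁻¹·Kᵀ·(x' − x̄) = [20, -31]
z = y + H·x̄ = [20, -31] + [-22, 30] = [-2, -1]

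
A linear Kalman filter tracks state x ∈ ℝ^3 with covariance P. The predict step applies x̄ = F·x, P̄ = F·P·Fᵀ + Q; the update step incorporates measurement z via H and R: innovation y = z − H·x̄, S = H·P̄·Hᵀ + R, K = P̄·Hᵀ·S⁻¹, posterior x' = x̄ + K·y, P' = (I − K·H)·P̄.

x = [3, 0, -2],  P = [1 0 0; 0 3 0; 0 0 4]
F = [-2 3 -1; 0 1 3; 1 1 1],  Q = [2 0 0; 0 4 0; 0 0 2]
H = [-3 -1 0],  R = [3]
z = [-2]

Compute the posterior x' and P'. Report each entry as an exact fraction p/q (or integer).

x̄ = F·x = [-4, -6, 1]
P̄ = F·P·Fᵀ + Q = [37 -3 3; -3 43 15; 3 15 10]
y = z − H·x̄ = [-20]
S = H·P̄·Hᵀ + R = [361]
K = P̄·Hᵀ·S⁻¹ = [-108/361; -34/361; -24/361]
x' = x̄ + K·y = [716/361, -1486/361, 841/361]
P' = (I − K·H)·P̄ = [1693/361 -4755/361 -1509/361; -4755/361 14367/361 4599/361; -1509/361 4599/361 3034/361]

x' = [716/361, -1486/361, 841/361]
P' = [1693/361 -4755/361 -1509/361; -4755/361 14367/361 4599/361; -1509/361 4599/361 3034/361]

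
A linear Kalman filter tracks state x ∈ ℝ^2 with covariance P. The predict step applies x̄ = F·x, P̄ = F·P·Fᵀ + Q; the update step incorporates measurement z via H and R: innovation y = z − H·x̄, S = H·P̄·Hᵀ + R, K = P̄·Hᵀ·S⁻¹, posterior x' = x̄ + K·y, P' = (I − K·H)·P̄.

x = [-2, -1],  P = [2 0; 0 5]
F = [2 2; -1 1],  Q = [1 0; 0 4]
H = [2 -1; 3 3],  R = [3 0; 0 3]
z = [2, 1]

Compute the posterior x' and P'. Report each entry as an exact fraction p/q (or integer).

x' = [4959/8215, -1991/8215]
P' = [2917/8215 -1963/8215; -1963/8215 3712/8215]

x̄ = F·x = [-6, 1]
P̄ = F·P·Fᵀ + Q = [29 6; 6 11]
y = z − H·x̄ = [15, 16]
S = H·P̄·Hᵀ + R = [106 159; 159 471]
K = P̄·Hᵀ·S⁻¹ = [2599/8215 18/155; -2546/8215 33/155]
x' = x̄ + K·y = [4959/8215, -1991/8215]
P' = (I − K·H)·P̄ = [2917/8215 -1963/8215; -1963/8215 3712/8215]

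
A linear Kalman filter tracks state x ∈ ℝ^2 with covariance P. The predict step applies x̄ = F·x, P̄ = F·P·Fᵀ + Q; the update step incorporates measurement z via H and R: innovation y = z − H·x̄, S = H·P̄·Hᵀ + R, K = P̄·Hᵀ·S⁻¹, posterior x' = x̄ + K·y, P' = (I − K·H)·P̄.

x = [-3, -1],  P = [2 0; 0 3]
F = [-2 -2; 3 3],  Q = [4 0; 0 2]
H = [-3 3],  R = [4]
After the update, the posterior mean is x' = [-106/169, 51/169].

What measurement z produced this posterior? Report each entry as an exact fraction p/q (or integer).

x̄ = F·x = [8, -12]
P̄ = F·P·Fᵀ + Q = [24 -30; -30 47]
S = H·P̄·Hᵀ + R = [1183]
K = P̄·Hᵀ·S⁻¹ = [-162/1183; 33/169]
x' − x̄ = [-1458/169, 2079/169] = K·y
y = (KᵀK)⁻¹·Kᵀ·(x' − x̄) = [63]
z = y + H·x̄ = [63] + [-60] = [3]

z = [3]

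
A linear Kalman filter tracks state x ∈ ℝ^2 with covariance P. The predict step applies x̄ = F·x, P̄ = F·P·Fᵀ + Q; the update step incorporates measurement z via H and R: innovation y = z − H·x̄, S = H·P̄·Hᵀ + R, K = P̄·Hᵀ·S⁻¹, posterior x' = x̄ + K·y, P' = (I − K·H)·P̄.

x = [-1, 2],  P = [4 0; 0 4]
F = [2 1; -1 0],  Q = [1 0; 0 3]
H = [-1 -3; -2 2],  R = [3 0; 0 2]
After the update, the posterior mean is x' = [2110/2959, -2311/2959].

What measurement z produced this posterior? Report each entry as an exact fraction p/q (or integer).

x̄ = F·x = [0, 1]
P̄ = F·P·Fᵀ + Q = [21 -8; -8 7]
S = H·P̄·Hᵀ + R = [39 -32; -32 178]
K = P̄·Hᵀ·S⁻¹ = [-661/2959 -1083/2959; -677/2959 377/2959]
x' − x̄ = [2110/2959, -5270/2959] = K·y
y = (KᵀK)⁻¹·Kᵀ·(x' − x̄) = [5, -5]
z = y + H·x̄ = [5, -5] + [-3, 2] = [2, -3]

z = [2, -3]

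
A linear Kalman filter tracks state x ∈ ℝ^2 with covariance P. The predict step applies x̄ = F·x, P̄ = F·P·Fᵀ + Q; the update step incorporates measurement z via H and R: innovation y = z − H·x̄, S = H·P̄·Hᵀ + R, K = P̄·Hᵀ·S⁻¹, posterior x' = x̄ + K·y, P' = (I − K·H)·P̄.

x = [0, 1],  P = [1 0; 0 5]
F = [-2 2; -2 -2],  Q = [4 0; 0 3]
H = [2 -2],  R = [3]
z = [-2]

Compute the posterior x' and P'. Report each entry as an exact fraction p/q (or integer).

x̄ = F·x = [2, -2]
P̄ = F·P·Fᵀ + Q = [28 -16; -16 27]
y = z − H·x̄ = [-10]
S = H·P̄·Hᵀ + R = [351]
K = P̄·Hᵀ·S⁻¹ = [88/351; -86/351]
x' = x̄ + K·y = [-178/351, 158/351]
P' = (I − K·H)·P̄ = [2084/351 1952/351; 1952/351 2081/351]

x' = [-178/351, 158/351]
P' = [2084/351 1952/351; 1952/351 2081/351]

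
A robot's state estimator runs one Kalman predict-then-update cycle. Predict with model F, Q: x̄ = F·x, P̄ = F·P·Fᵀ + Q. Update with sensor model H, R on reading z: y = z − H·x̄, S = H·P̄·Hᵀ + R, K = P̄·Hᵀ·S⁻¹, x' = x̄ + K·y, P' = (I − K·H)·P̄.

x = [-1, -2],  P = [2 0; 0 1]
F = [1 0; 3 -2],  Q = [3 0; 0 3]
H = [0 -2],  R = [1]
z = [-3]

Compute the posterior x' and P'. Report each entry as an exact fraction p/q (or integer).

x̄ = F·x = [-1, 1]
P̄ = F·P·Fᵀ + Q = [5 6; 6 25]
y = z − H·x̄ = [-1]
S = H·P̄·Hᵀ + R = [101]
K = P̄·Hᵀ·S⁻¹ = [-12/101; -50/101]
x' = x̄ + K·y = [-89/101, 151/101]
P' = (I − K·H)·P̄ = [361/101 6/101; 6/101 25/101]

x' = [-89/101, 151/101]
P' = [361/101 6/101; 6/101 25/101]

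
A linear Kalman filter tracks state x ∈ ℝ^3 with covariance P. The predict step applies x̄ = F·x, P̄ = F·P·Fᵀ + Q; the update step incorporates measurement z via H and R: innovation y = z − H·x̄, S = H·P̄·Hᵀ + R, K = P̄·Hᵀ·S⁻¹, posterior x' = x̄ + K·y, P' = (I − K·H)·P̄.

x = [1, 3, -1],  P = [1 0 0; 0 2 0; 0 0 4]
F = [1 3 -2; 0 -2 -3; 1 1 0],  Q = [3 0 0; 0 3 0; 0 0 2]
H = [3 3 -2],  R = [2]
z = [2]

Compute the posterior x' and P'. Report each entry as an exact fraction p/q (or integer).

x̄ = F·x = [12, -3, 4]
P̄ = F·P·Fᵀ + Q = [38 12 7; 12 47 -4; 7 -4 5]
y = z − H·x̄ = [-17]
S = H·P̄·Hᵀ + R = [967]
K = P̄·Hᵀ·S⁻¹ = [136/967; 185/967; -1/967]
x' = x̄ + K·y = [9292/967, -6046/967, 3885/967]
P' = (I − K·H)·P̄ = [18250/967 -13556/967 6905/967; -13556/967 11224/967 -3683/967; 6905/967 -3683/967 4834/967]

x' = [9292/967, -6046/967, 3885/967]
P' = [18250/967 -13556/967 6905/967; -13556/967 11224/967 -3683/967; 6905/967 -3683/967 4834/967]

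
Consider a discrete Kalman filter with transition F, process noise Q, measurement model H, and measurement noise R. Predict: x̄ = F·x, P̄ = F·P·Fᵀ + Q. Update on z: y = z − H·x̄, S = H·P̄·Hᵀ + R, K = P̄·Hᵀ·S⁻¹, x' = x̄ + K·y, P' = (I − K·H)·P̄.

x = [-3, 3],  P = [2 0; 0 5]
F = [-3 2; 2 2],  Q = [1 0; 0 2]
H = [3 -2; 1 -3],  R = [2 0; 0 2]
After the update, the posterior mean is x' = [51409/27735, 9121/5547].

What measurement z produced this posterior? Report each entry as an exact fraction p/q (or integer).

z = [2, -3]

x̄ = F·x = [15, 0]
P̄ = F·P·Fᵀ + Q = [39 8; 8 30]
S = H·P̄·Hᵀ + R = [377 209; 209 263]
K = P̄·Hᵀ·S⁻¹ = [11714/27735 -7727/27735; 767/5547 -2339/5547]
x' − x̄ = [-364616/27735, 9121/5547] = K·y
y = (KᵀK)⁻¹·Kᵀ·(x' − x̄) = [-43, -18]
z = y + H·x̄ = [-43, -18] + [45, 15] = [2, -3]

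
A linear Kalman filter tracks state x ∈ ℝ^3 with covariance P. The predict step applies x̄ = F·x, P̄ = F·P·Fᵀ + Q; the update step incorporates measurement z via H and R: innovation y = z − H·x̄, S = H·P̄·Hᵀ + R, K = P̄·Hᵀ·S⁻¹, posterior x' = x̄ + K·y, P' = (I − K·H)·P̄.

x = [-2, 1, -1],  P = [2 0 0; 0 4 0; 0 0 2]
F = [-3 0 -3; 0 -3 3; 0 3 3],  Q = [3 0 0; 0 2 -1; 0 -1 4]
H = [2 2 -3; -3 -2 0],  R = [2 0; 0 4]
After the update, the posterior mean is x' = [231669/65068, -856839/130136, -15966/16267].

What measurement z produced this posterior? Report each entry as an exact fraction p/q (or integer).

x̄ = F·x = [9, -6, 0]
P̄ = F·P·Fᵀ + Q = [39 -18 -18; -18 56 -19; -18 -19 58]
S = H·P̄·Hᵀ + R = [1204 -554; -554 363]
K = P̄·Hᵀ·S⁻¹ = [-5013/65068 -11085/32534; 16147/130136 1925/65068; -4882/16267 -3328/16267]
x' − x̄ = [-353943/65068, -76023/130136, -15966/16267] = K·y
y = (KᵀK)⁻¹·Kᵀ·(x' − x̄) = [-9, 18]
z = y + H·x̄ = [-9, 18] + [6, -15] = [-3, 3]

z = [-3, 3]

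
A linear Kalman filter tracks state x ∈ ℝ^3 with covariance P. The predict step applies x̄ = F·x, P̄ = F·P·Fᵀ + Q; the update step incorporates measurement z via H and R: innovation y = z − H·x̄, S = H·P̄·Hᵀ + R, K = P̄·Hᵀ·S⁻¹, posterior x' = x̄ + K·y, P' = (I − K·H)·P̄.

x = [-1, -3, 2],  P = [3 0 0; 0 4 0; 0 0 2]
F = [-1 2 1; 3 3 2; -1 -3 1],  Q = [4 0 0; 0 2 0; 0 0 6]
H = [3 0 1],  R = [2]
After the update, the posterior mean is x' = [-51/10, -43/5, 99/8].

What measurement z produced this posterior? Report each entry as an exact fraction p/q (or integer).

x̄ = F·x = [-3, -8, 12]
P̄ = F·P·Fᵀ + Q = [25 19 -19; 19 73 -41; -19 -41 47]
S = H·P̄·Hᵀ + R = [160]
K = P̄·Hᵀ·S⁻¹ = [7/20; 1/10; -1/16]
x' − x̄ = [-21/10, -3/5, 3/8] = K·y
y = (KᵀK)⁻¹·Kᵀ·(x' − x̄) = [-6]
z = y + H·x̄ = [-6] + [3] = [-3]

z = [-3]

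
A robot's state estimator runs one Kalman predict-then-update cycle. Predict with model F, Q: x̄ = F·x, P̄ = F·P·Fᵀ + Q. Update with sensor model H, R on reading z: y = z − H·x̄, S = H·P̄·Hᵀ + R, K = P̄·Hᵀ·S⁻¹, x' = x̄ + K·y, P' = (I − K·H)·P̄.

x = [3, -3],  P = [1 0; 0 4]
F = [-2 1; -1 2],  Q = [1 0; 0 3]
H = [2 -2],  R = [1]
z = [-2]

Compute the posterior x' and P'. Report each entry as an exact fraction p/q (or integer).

x' = [-329/37, -293/37]
P' = [329/37 330/37; 330/37 340/37]

x̄ = F·x = [-9, -9]
P̄ = F·P·Fᵀ + Q = [9 10; 10 20]
y = z − H·x̄ = [-2]
S = H·P̄·Hᵀ + R = [37]
K = P̄·Hᵀ·S⁻¹ = [-2/37; -20/37]
x' = x̄ + K·y = [-329/37, -293/37]
P' = (I − K·H)·P̄ = [329/37 330/37; 330/37 340/37]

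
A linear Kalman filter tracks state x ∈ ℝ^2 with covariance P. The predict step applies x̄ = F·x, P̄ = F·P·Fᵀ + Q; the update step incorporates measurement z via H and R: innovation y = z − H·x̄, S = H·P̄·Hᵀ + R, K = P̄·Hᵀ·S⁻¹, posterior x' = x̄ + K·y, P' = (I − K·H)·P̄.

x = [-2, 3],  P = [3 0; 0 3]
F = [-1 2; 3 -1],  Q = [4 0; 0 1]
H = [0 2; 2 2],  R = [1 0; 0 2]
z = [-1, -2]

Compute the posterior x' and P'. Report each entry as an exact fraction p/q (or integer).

x̄ = F·x = [8, -9]
P̄ = F·P·Fᵀ + Q = [19 -15; -15 31]
y = z − H·x̄ = [17, 0]
S = H·P̄·Hᵀ + R = [125 64; 64 82]
K = P̄·Hᵀ·S⁻¹ = [-1486/3077 1460/3077; 1518/3077 16/3077]
x' = x̄ + K·y = [-38/181, -111/181]
P' = (I − K·H)·P̄ = [2203/3077 -743/3077; -743/3077 759/3077]

x' = [-38/181, -111/181]
P' = [2203/3077 -743/3077; -743/3077 759/3077]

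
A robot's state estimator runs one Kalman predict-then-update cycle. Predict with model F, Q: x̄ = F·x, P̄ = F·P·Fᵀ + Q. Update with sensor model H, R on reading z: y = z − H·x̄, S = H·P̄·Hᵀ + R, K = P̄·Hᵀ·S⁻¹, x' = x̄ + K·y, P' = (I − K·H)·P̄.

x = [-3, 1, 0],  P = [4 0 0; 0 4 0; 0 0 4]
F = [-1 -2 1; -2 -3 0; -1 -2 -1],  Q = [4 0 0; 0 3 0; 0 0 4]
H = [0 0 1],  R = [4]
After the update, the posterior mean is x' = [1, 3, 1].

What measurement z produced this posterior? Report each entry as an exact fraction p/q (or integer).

z = [1]

x̄ = F·x = [1, 3, 1]
P̄ = F·P·Fᵀ + Q = [28 32 16; 32 55 32; 16 32 28]
S = H·P̄·Hᵀ + R = [32]
K = P̄·Hᵀ·S⁻¹ = [1/2; 1; 7/8]
x' − x̄ = [0, 0, 0] = K·y
y = (KᵀK)⁻¹·Kᵀ·(x' − x̄) = [0]
z = y + H·x̄ = [0] + [1] = [1]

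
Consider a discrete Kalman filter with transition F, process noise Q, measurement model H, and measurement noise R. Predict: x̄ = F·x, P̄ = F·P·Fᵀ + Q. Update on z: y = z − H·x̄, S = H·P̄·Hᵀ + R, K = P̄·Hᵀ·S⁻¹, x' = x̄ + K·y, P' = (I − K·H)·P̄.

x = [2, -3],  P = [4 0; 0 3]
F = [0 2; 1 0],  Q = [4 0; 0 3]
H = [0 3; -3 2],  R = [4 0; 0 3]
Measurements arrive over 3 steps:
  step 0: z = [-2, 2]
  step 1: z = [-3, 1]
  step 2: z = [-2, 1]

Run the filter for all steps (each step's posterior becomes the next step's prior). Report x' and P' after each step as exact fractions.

step 0: x' = [-11574/9961, -842/1423], P' = [5008/9961 384/1423; 384/1423 588/1423]
step 1: x' = [-19584616/19129777, -19574581/19129777], P' = [9031972/19129777 4728480/19129777; 4728480/19129777 7414644/19129777]
step 2: x' = [-32342889662/35937234853, -26914648990/35937234853], P' = [16925653876/35937234853 8849216544/35937234853; 8849216544/35937234853 13900655172/35937234853]

step 0: x̄ = F·x = [-6, 2]
step 0: P̄ = F·P·Fᵀ + Q = [16 0; 0 7]
step 0: y = z − H·x̄ = [-8, -20]
step 0: S = H·P̄·Hᵀ + R = [67 42; 42 175]
step 0: K = P̄·Hᵀ·S⁻¹ = [288/1423 -3216/9961; 441/1423 8/1423]
step 0: x' = x̄ + K·y = [-11574/9961, -842/1423]
step 0: P' = (I − K·H)·P̄ = [5008/9961 384/1423; 384/1423 588/1423]
step 1: x̄ = F·x = [-1684/1423, -11574/9961]
step 1: P̄ = F·P·Fᵀ + Q = [8044/1423 768/1423; 768/1423 34891/9961]
step 1: y = z − H·x̄ = [4839/9961, -2255/9961]
step 1: S = H·P̄·Hᵀ + R = [353863/9961 160962/9961; 160962/9961 611707/9961]
step 1: K = P̄·Hᵀ·S⁻¹ = [3546360/19129777 -5879652/19129777; 5560983/19129777 214616/19129777]
step 1: x' = x̄ + K·y = [-19584616/19129777, -19574581/19129777]
step 1: P' = (I − K·H)·P̄ = [9031972/19129777 4728480/19129777; 4728480/19129777 7414644/19129777]
step 2: x̄ = F·x = [-39149162/19129777, -19584616/19129777]
step 2: P̄ = F·P·Fᵀ + Q = [106177684/19129777 9456960/19129777; 9456960/19129777 66421303/19129777]
step 2: y = z − H·x̄ = [20494294/19129777, -59148477/19129777]
step 2: S = H·P̄·Hᵀ + R = [674310835/19129777 313415178/19129777; 313415178/19129777 1165190179/19129777]
step 2: K = P̄·Hᵀ·S⁻¹ = [6636912408/35937234853 -11026176180/35937234853; 10425491379/35937234853 417886904/35937234853]
step 2: x' = x̄ + K·y = [-32342889662/35937234853, -26914648990/35937234853]
step 2: P' = (I − K·H)·P̄ = [16925653876/35937234853 8849216544/35937234853; 8849216544/35937234853 13900655172/35937234853]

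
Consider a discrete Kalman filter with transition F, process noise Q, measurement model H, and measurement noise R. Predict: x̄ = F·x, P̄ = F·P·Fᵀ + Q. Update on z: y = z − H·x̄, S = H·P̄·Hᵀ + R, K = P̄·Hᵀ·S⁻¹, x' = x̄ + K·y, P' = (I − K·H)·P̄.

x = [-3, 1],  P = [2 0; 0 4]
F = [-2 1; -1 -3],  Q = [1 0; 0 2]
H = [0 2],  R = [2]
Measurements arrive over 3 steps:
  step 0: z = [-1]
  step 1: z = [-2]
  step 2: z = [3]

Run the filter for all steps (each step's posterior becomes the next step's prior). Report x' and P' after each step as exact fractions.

step 0: x̄ = F·x = [7, 0]
step 0: P̄ = F·P·Fᵀ + Q = [13 -8; -8 40]
step 0: y = z − H·x̄ = [-1]
step 0: S = H·P̄·Hᵀ + R = [162]
step 0: K = P̄·Hᵀ·S⁻¹ = [-8/81; 40/81]
step 0: x' = x̄ + K·y = [575/81, -40/81]
step 0: P' = (I − K·H)·P̄ = [925/81 -8/81; -8/81 40/81]
step 1: x̄ = F·x = [-1190/81, -455/81]
step 1: P̄ = F·P·Fᵀ + Q = [3853/81 1690/81; 1690/81 1399/81]
step 1: y = z − H·x̄ = [748/81]
step 1: S = H·P̄·Hᵀ + R = [5758/81]
step 1: K = P̄·Hᵀ·S⁻¹ = [1690/2879; 1399/2879]
step 1: x' = x̄ + K·y = [-26690/2879, -3253/2879]
step 1: P' = (I − K·H)·P̄ = [66427/2879 1690/2879; 1690/2879 1399/2879]
step 2: x̄ = F·x = [50127/2879, 36449/2879]
step 2: P̄ = F·P·Fᵀ + Q = [263226/2879 137107/2879; 137107/2879 94916/2879]
step 2: y = z − H·x̄ = [-64261/2879]
step 2: S = H·P̄·Hᵀ + R = [385422/2879]
step 2: K = P̄·Hᵀ·S⁻¹ = [137107/192711; 94916/192711]
step 2: x' = x̄ + K·y = [295030/192711, 321197/192711]
step 2: P' = (I − K·H)·P̄ = [4560572/192711 137107/192711; 137107/192711 94916/192711]

step 0: x' = [575/81, -40/81], P' = [925/81 -8/81; -8/81 40/81]
step 1: x' = [-26690/2879, -3253/2879], P' = [66427/2879 1690/2879; 1690/2879 1399/2879]
step 2: x' = [295030/192711, 321197/192711], P' = [4560572/192711 137107/192711; 137107/192711 94916/192711]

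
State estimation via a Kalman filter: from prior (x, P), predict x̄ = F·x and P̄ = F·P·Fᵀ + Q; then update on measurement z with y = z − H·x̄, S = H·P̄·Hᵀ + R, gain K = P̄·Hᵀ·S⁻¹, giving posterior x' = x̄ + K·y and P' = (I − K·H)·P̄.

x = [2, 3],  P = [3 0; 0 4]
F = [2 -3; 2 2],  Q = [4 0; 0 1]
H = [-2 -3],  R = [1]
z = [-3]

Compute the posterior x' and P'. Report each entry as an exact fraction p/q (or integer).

x̄ = F·x = [-5, 10]
P̄ = F·P·Fᵀ + Q = [52 -12; -12 29]
y = z − H·x̄ = [17]
S = H·P̄·Hᵀ + R = [326]
K = P̄·Hᵀ·S⁻¹ = [-34/163; -63/326]
x' = x̄ + K·y = [-1393/163, 2189/326]
P' = (I − K·H)·P̄ = [6164/163 -4098/163; -4098/163 5485/326]

x' = [-1393/163, 2189/326]
P' = [6164/163 -4098/163; -4098/163 5485/326]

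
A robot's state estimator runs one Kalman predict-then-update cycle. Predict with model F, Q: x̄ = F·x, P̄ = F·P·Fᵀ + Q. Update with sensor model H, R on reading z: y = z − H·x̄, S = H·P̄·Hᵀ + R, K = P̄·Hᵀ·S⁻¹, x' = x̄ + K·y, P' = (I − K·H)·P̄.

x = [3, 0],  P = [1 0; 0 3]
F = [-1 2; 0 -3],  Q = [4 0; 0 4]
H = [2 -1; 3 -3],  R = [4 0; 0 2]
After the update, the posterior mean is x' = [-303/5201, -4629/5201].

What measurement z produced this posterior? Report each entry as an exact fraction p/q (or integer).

x̄ = F·x = [-3, 0]
P̄ = F·P·Fᵀ + Q = [17 -18; -18 31]
S = H·P̄·Hᵀ + R = [175 357; 357 758]
K = P̄·Hᵀ·S⁻¹ = [1931/5201 -27/743; 1693/5201 -258/743]
x' − x̄ = [15300/5201, -4629/5201] = K·y
y = (KᵀK)⁻¹·Kᵀ·(x' − x̄) = [9, 11]
z = y + H·x̄ = [9, 11] + [-6, -9] = [3, 2]

z = [3, 2]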